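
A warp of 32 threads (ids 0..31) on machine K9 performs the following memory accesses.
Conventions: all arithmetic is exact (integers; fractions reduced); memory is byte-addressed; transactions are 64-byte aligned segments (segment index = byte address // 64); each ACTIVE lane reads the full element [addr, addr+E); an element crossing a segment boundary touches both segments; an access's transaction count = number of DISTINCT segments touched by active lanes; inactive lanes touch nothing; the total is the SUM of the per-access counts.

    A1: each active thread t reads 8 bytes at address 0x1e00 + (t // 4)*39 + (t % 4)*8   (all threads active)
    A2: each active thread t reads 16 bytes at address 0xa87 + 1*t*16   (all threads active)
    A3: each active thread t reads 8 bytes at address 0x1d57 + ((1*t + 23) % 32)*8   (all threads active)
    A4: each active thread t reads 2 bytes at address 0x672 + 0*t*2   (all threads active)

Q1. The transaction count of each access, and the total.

A1: 5 transactions
A2: 9 transactions
A3: 5 transactions
A4: 1 transaction

Answer: 5,9,5,1; total 20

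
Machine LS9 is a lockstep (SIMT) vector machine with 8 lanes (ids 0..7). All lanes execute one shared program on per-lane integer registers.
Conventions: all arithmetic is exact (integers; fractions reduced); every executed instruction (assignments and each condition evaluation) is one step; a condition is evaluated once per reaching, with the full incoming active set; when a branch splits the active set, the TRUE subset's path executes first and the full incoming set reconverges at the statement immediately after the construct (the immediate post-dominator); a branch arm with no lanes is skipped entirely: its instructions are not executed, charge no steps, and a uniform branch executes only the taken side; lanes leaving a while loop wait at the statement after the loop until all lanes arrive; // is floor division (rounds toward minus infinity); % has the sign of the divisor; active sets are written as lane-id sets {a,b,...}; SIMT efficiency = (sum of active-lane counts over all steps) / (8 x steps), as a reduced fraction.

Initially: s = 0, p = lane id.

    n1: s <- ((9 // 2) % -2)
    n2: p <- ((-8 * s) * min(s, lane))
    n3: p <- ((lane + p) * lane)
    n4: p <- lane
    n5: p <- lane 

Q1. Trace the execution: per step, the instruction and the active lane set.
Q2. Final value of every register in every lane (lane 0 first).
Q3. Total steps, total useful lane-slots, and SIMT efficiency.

step 0: s <- ((9 // 2) % -2)         {0,1,2,3,4,5,6,7}
step 1: p <- ((-8 * s) * min(s, lane)) {0,1,2,3,4,5,6,7}
step 2: p <- ((lane + p) * lane)     {0,1,2,3,4,5,6,7}
step 3: p <- lane                    {0,1,2,3,4,5,6,7}
step 4: p <- lane                    {0,1,2,3,4,5,6,7}

Answer: 5 steps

s: 0,0,0,0,0,0,0,0
p: 0,1,2,3,4,5,6,7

steps = 5; useful = 40; efficiency = 40/40 = 1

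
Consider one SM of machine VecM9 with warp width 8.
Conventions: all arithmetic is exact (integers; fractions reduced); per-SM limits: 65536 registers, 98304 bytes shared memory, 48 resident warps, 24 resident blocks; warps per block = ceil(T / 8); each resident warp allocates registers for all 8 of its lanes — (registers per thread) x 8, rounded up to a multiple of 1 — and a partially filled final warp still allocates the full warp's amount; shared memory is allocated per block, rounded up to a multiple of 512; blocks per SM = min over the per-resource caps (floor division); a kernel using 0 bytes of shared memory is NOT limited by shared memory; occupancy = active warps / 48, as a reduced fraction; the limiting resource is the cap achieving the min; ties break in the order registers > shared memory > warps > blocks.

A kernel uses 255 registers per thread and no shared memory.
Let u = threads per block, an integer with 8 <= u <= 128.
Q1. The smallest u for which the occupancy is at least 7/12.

Answer: u = 9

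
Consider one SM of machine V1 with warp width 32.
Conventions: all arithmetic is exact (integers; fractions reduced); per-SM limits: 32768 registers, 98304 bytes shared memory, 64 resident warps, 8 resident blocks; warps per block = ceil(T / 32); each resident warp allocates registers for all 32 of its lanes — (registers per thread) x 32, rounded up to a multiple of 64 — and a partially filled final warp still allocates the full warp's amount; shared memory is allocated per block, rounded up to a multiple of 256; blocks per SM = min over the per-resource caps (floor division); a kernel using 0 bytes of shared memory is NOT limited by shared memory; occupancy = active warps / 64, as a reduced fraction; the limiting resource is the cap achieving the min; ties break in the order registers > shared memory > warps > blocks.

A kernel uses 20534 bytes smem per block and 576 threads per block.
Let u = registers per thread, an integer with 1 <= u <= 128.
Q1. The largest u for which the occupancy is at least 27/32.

Answer: u = 18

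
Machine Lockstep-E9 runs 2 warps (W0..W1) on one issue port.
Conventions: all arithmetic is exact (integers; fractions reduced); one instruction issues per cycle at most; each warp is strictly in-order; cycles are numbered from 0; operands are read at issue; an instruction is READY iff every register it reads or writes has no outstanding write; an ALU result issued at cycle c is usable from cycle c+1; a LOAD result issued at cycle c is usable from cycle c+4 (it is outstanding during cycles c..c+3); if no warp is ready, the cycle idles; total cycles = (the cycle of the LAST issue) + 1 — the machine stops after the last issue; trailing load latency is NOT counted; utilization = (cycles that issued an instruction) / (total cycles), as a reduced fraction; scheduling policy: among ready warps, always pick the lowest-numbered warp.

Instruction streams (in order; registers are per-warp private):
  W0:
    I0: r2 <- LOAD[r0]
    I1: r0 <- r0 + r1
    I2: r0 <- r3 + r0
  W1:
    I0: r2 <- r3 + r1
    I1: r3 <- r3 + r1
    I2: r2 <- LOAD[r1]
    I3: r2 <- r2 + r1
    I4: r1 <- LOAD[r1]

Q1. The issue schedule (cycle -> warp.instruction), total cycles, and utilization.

cycle 0: W0.I0
cycle 1: W0.I1
cycle 2: W0.I2
cycle 3: W1.I0
cycle 4: W1.I1
cycle 5: W1.I2
cycle 6: idle
cycle 7: idle
cycle 8: idle
cycle 9: W1.I3
cycle 10: W1.I4

Answer: 11 cycles, utilization 8/11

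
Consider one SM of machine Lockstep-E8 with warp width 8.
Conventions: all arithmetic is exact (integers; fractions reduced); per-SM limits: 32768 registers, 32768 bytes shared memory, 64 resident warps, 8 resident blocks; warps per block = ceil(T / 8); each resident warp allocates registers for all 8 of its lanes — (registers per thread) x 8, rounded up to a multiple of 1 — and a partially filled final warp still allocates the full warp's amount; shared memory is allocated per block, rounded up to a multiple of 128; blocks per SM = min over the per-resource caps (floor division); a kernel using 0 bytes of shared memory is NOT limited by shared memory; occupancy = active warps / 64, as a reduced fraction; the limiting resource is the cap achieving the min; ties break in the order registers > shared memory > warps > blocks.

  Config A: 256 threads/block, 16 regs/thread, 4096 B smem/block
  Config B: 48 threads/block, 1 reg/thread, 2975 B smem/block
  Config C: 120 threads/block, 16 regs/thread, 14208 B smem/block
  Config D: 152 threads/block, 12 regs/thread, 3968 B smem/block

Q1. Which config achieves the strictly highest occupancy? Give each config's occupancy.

occupancies: A 1, B 3/4, C 15/32, D 57/64

Answer: A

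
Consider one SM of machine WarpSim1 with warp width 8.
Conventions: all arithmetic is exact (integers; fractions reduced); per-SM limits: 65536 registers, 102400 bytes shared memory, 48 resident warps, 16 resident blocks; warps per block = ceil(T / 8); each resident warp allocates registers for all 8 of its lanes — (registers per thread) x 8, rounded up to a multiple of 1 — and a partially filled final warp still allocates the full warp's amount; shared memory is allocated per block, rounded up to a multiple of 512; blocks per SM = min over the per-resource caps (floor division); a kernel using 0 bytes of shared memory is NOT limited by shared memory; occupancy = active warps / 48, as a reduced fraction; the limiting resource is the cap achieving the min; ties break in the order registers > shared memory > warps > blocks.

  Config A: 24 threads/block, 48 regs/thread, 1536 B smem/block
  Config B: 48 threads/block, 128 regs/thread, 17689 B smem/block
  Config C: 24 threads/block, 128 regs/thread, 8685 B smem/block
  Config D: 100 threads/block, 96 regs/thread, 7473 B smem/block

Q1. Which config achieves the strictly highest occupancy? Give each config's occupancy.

occupancies: A 1, B 5/8, C 11/16, D 13/16

Answer: A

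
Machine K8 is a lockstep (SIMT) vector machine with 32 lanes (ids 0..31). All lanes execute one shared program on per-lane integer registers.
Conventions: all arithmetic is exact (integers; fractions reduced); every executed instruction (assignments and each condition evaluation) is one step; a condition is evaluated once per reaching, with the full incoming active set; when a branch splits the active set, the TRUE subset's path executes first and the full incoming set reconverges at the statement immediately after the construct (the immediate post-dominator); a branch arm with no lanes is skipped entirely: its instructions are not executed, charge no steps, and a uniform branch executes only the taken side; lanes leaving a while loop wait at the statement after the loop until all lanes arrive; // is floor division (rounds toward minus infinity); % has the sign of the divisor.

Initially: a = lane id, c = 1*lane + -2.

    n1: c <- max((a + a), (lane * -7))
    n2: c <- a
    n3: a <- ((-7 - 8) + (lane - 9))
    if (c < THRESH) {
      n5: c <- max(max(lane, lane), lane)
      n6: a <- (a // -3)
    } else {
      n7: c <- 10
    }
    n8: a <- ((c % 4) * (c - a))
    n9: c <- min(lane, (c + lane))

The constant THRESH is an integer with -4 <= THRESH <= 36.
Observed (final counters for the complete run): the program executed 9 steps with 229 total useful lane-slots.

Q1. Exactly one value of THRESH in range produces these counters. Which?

Answer: THRESH = 5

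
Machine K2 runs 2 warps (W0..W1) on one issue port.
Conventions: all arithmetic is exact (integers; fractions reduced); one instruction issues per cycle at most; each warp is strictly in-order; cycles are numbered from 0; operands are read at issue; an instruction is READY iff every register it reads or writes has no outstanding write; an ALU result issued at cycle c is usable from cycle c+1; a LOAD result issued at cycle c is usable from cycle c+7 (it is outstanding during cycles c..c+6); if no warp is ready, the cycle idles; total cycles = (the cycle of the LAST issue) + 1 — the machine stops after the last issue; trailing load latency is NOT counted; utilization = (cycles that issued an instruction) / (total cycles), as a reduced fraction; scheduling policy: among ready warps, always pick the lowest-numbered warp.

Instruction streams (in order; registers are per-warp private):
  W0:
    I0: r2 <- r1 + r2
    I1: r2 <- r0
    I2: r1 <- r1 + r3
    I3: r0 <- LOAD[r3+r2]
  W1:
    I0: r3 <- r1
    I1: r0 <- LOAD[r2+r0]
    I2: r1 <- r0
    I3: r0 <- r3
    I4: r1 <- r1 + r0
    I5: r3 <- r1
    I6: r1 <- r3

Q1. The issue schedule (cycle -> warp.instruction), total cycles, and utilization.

cycle 0: W0.I0
cycle 1: W0.I1
cycle 2: W0.I2
cycle 3: W0.I3
cycle 4: W1.I0
cycle 5: W1.I1
cycle 6: idle
cycle 7: idle
cycle 8: idle
cycle 9: idle
cycle 10: idle
cycle 11: idle
cycle 12: W1.I2
cycle 13: W1.I3
cycle 14: W1.I4
cycle 15: W1.I5
cycle 16: W1.I6

Answer: 17 cycles, utilization 11/17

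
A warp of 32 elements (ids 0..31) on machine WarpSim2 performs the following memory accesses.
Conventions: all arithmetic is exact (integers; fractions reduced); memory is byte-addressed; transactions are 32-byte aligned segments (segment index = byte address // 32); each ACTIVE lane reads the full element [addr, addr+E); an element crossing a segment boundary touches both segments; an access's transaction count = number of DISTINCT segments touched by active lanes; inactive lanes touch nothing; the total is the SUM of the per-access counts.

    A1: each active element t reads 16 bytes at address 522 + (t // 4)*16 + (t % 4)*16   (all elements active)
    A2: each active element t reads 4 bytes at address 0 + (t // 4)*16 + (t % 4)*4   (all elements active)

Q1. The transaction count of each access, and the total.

A1: 6 transactions
A2: 4 transactions

Answer: 6,4; total 10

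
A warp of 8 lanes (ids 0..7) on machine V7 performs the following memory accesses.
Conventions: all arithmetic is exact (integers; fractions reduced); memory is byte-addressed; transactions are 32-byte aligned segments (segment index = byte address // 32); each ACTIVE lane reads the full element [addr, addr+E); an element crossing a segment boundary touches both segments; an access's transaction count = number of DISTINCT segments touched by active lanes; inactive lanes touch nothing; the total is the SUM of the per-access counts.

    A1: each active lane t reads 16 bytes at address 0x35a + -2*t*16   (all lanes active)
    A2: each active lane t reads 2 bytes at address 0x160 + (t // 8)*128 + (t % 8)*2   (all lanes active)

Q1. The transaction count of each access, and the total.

A1: 9 transactions
A2: 1 transaction

Answer: 9,1; total 10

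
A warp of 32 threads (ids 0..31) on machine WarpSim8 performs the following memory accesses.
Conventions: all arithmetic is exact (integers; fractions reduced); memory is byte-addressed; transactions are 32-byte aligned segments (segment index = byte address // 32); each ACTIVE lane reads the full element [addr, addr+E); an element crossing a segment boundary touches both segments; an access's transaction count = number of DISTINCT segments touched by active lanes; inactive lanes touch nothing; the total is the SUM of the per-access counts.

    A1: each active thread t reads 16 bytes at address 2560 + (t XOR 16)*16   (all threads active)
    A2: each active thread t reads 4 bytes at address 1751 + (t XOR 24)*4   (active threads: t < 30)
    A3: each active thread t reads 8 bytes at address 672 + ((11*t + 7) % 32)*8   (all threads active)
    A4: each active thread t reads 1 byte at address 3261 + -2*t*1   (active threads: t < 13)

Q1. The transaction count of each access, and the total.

A1: 16 transactions
A2: 5 transactions
A3: 8 transactions
A4: 1 transaction

Answer: 16,5,8,1; total 30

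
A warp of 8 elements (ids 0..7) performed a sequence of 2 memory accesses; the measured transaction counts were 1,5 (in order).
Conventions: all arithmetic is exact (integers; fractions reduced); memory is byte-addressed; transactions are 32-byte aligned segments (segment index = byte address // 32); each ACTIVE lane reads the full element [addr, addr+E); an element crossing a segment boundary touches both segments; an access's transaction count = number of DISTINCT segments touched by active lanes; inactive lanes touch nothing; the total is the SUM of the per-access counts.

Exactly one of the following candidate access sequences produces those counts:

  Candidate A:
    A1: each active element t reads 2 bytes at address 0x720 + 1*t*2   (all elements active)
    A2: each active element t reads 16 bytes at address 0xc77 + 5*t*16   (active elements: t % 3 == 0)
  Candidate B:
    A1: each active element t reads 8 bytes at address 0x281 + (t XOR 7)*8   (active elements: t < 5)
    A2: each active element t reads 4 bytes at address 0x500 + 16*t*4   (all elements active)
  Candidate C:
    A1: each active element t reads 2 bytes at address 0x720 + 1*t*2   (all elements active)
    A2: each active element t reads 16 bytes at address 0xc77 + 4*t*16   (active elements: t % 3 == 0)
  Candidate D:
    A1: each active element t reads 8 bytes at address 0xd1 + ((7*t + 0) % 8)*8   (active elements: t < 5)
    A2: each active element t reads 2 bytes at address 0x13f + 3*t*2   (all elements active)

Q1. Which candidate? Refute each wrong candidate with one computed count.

B: A1 gives 3 transactions, not 1
C: A2 gives 6 transactions, not 5
D: A1 gives 3 transactions, not 1
A: all counts match (1,5)

Answer: A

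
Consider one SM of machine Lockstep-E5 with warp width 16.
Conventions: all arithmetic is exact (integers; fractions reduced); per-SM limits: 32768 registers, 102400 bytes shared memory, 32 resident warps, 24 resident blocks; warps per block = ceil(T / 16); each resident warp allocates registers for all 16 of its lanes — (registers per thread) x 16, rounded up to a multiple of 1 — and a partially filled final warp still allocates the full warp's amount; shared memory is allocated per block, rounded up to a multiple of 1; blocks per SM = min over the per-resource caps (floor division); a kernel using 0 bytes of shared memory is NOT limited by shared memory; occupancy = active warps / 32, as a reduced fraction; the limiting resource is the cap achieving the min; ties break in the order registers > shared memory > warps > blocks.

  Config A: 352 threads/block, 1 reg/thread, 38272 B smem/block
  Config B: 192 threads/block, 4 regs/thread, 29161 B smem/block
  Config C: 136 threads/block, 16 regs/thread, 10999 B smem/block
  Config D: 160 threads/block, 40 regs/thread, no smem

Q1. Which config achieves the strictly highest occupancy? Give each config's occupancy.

occupancies: A 11/16, B 3/4, C 27/32, D 15/16

Answer: D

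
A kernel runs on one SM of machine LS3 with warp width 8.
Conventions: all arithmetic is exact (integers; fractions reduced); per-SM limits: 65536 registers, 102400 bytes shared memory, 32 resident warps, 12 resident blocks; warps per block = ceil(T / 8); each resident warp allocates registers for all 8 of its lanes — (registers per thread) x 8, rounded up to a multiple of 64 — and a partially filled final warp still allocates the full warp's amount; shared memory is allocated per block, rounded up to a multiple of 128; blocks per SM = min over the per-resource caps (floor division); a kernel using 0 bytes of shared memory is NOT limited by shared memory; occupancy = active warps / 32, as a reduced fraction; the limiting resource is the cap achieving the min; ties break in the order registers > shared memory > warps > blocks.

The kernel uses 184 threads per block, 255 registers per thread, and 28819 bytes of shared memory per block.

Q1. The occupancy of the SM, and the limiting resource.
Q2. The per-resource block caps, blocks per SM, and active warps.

Answer: occupancy 23/32, limited by registers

registers: 1 block
shared memory: 3 blocks
warps: 1 block
blocks: 12 blocks

Answer: 1 block, 23 active warps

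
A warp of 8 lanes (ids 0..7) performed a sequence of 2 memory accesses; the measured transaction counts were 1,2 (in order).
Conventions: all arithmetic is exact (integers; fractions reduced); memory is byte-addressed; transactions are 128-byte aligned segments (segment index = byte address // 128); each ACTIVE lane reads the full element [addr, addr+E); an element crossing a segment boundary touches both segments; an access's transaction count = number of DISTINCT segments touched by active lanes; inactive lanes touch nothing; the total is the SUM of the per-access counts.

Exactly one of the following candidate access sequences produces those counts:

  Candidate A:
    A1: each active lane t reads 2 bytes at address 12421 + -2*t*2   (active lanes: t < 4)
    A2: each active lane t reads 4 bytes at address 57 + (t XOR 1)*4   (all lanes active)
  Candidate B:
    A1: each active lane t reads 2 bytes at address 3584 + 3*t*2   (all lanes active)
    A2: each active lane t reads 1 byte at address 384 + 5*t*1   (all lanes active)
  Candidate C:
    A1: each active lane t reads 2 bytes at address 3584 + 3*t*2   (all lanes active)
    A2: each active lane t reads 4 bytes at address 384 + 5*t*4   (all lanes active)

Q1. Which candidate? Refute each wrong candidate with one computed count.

A: A1 gives 2 transactions, not 1
B: A2 gives 1 transaction, not 2
C: all counts match (1,2)

Answer: C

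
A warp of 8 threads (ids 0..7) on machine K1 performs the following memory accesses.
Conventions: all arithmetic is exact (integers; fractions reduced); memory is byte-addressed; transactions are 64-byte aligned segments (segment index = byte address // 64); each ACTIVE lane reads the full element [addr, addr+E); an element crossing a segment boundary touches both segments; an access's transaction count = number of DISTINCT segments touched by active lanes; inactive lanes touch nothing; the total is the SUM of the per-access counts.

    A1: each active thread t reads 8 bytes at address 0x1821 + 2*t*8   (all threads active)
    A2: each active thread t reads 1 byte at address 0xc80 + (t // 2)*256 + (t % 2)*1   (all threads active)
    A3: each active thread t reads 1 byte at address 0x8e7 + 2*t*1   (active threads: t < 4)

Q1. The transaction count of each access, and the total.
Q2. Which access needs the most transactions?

A1: 3 transactions
A2: 4 transactions
A3: 1 transaction

Answer: 3,4,1; total 8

Answer: A2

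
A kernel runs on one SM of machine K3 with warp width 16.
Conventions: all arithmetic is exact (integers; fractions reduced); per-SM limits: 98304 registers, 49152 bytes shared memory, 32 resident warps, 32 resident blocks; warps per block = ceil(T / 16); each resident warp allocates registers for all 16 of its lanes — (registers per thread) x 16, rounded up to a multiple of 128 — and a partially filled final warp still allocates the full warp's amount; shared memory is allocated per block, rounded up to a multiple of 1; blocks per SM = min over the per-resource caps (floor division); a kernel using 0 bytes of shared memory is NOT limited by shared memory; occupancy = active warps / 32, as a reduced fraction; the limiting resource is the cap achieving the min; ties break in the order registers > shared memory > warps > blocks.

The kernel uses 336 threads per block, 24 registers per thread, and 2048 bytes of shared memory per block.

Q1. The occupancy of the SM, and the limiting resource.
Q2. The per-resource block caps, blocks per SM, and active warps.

Answer: occupancy 21/32, limited by warps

registers: 12 blocks
shared memory: 24 blocks
warps: 1 block
blocks: 32 blocks

Answer: 1 block, 21 active warps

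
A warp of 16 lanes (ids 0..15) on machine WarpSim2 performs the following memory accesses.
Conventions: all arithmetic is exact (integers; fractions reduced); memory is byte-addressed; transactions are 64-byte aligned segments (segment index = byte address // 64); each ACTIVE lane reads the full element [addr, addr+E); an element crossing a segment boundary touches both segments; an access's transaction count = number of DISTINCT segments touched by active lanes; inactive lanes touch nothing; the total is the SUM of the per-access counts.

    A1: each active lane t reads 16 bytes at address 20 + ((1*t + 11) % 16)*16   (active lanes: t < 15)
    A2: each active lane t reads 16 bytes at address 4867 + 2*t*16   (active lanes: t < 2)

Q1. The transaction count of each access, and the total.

A1: 5 transactions
A2: 1 transaction

Answer: 5,1; total 6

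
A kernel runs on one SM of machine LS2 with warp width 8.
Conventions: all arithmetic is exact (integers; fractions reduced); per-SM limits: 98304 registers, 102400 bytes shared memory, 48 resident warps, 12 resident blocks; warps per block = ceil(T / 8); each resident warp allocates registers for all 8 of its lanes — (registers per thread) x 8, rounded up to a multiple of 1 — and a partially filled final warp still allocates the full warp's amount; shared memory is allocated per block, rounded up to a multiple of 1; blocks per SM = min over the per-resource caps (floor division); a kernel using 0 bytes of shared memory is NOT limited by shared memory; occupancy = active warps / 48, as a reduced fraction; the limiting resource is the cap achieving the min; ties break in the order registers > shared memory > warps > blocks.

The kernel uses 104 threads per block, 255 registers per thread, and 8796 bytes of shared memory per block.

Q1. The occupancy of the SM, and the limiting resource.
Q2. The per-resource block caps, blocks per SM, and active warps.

Answer: occupancy 13/16, limited by registers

registers: 3 blocks
shared memory: 11 blocks
warps: 3 blocks
blocks: 12 blocks

Answer: 3 blocks, 39 active warps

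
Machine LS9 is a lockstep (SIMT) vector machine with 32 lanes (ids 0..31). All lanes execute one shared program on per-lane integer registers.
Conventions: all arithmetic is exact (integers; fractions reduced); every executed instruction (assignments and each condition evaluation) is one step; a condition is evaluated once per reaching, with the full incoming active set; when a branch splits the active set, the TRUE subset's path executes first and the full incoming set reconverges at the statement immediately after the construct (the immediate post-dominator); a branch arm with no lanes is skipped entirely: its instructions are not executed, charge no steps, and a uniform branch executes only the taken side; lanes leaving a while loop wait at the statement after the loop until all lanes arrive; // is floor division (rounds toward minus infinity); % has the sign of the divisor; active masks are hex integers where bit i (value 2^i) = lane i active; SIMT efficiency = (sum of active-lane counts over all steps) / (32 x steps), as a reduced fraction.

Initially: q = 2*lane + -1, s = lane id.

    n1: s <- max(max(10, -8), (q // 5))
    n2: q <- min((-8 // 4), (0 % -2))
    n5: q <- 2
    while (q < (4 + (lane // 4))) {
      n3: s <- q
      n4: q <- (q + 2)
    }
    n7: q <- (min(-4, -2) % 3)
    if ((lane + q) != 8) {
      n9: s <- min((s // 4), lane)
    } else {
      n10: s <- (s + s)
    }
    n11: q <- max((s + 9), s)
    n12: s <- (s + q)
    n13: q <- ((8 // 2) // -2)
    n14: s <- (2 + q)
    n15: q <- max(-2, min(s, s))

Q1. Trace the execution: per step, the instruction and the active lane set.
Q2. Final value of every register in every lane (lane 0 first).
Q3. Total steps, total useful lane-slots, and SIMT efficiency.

step 0: s <- max(max(10, -8), (q // 5)) 0xffffffff
step 1: q <- min((-8 // 4), (0 % -2)) 0xffffffff
step 2: q <- 2                       0xffffffff
step 3: eval (q < (4 + (lane // 4))) 0xffffffff
step 4: s <- q                       0xffffffff
step 5: q <- (q + 2)                 0xffffffff
step 6: eval (q < (4 + (lane // 4))) 0xffffffff
step 7: s <- q                       0xfffffff0
step 8: q <- (q + 2)                 0xfffffff0
step 9: eval (q < (4 + (lane // 4))) 0xfffffff0
step 10: s <- q                       0xfffff000
step 11: q <- (q + 2)                 0xfffff000
step 12: eval (q < (4 + (lane // 4))) 0xfffff000
step 13: s <- q                       0xfff00000
step 14: q <- (q + 2)                 0xfff00000
step 15: eval (q < (4 + (lane // 4))) 0xfff00000
step 16: s <- q                       0xf0000000
step 17: q <- (q + 2)                 0xf0000000
step 18: eval (q < (4 + (lane // 4))) 0xf0000000
step 19: q <- (min(-4, -2) % 3)       0xffffffff
step 20: eval ((lane + q) != 8)       0xffffffff
step 21: s <- min((s // 4), lane)     0xffffffbf
step 22: s <- (s + s)                 0x00000040
step 23: q <- max((s + 9), s)         0xffffffff
step 24: s <- (s + q)                 0xffffffff
step 25: q <- ((8 // 2) // -2)        0xffffffff
step 26: s <- (2 + q)                 0xffffffff
step 27: q <- max(-2, min(s, s))      0xffffffff

Answer: 28 steps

q: 0,0,0,0,0,0,0,0,0,0,0,0,0,0,0,0,0,0,0,0,0,0,0,0,0,0,0,0,0,0,0,0
s: 0,0,0,0,0,0,0,0,0,0,0,0,0,0,0,0,0,0,0,0,0,0,0,0,0,0,0,0,0,0,0,0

steps = 28; useful = 672; efficiency = 672/896 = 3/4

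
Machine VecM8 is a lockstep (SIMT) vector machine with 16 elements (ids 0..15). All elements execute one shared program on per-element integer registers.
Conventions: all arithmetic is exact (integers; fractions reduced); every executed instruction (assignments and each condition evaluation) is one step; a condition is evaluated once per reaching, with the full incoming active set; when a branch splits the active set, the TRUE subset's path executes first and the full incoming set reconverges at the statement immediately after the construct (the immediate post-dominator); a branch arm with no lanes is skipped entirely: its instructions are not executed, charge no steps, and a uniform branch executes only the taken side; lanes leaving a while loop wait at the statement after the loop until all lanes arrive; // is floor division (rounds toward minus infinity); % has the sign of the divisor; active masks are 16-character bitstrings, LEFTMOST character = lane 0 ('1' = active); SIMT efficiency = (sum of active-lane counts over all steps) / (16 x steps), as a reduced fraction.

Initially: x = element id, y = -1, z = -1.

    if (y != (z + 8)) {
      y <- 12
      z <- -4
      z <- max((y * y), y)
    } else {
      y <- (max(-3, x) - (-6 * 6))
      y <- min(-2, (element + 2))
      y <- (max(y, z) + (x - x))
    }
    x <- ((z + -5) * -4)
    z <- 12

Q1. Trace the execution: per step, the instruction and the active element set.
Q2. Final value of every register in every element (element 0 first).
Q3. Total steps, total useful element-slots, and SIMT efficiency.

step 0: eval (y != (z + 8))          1111111111111111
step 1: y <- 12                      1111111111111111
step 2: z <- -4                      1111111111111111
step 3: z <- max((y * y), y)         1111111111111111
step 4: x <- ((z + -5) * -4)         1111111111111111
step 5: z <- 12                      1111111111111111

Answer: 6 steps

x: -556,-556,-556,-556,-556,-556,-556,-556,-556,-556,-556,-556,-556,-556,-556,-556
y: 12,12,12,12,12,12,12,12,12,12,12,12,12,12,12,12
z: 12,12,12,12,12,12,12,12,12,12,12,12,12,12,12,12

steps = 6; useful = 96; efficiency = 96/96 = 1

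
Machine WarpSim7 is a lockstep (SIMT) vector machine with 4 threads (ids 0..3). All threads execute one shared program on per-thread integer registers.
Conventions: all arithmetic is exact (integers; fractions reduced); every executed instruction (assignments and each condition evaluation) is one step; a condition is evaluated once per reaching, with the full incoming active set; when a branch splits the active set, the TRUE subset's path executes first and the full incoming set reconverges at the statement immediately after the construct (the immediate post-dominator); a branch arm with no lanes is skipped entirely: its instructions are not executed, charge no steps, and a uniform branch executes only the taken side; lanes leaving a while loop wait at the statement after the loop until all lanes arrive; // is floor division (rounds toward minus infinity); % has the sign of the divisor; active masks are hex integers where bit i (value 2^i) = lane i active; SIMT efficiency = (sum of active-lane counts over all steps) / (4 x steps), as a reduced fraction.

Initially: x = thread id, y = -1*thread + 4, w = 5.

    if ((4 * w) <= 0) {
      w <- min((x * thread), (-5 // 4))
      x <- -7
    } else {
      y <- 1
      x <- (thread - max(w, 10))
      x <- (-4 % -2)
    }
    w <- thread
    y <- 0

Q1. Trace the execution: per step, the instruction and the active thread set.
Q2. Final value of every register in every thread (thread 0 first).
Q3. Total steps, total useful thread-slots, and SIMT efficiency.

step 0: eval ((4 * w) <= 0)          0xf
step 1: y <- 1                       0xf
step 2: x <- (thread - max(w, 10))   0xf
step 3: x <- (-4 % -2)               0xf
step 4: w <- thread                  0xf
step 5: y <- 0                       0xf

Answer: 6 steps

x: 0,0,0,0
y: 0,0,0,0
w: 0,1,2,3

steps = 6; useful = 24; efficiency = 24/24 = 1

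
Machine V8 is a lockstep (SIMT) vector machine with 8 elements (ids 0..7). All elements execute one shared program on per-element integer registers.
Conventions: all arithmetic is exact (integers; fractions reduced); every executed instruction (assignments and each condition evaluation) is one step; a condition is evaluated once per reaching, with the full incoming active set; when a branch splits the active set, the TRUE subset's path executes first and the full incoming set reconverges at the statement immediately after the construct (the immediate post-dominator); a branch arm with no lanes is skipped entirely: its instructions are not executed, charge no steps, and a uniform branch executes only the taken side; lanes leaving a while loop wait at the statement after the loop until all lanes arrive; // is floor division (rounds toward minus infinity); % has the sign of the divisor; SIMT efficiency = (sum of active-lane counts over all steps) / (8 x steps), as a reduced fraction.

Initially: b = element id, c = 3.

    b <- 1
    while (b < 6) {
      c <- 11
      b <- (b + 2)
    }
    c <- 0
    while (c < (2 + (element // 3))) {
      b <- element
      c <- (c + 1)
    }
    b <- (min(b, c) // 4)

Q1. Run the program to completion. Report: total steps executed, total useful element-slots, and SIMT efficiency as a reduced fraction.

Answer: 26 steps, 181 useful, 181/208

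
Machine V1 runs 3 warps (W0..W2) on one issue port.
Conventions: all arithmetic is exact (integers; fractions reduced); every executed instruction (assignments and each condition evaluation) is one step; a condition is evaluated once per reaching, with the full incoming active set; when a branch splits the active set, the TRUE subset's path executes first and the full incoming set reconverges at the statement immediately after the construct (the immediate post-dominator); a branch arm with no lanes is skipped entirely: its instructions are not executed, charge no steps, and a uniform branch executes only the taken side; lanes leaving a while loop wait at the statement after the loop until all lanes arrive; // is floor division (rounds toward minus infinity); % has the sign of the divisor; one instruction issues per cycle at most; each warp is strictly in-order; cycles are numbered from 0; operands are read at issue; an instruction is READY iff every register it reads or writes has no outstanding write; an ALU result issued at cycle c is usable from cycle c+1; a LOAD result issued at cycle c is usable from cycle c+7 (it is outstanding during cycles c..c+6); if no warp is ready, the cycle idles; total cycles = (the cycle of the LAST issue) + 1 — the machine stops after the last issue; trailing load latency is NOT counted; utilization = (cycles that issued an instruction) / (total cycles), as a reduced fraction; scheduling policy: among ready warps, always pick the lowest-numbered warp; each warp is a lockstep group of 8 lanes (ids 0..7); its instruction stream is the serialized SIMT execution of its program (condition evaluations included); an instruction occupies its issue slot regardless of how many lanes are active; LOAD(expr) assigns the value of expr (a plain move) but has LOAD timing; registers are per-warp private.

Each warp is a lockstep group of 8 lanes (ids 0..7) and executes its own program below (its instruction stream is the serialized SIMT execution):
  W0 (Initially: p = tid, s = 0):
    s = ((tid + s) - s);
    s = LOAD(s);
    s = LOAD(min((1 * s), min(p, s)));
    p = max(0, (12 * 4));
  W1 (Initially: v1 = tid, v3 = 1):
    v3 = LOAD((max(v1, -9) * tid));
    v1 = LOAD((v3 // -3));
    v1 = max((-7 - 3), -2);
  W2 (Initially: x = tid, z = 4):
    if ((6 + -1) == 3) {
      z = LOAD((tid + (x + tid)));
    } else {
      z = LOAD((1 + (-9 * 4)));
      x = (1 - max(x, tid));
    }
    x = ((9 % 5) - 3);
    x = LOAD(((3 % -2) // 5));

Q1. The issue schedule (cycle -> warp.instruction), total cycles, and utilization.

cycle 0: W0.I0
cycle 1: W0.I1
cycle 2: W1.I0
cycle 3: W2.I0
cycle 4: W2.I1
cycle 5: W2.I2
cycle 6: W2.I3
cycle 7: W2.I4
cycle 8: W0.I2
cycle 9: W0.I3
cycle 10: W1.I1
cycle 11: idle
cycle 12: idle
cycle 13: idle
cycle 14: idle
cycle 15: idle
cycle 16: idle
cycle 17: W1.I2

Answer: 18 cycles, utilization 2/3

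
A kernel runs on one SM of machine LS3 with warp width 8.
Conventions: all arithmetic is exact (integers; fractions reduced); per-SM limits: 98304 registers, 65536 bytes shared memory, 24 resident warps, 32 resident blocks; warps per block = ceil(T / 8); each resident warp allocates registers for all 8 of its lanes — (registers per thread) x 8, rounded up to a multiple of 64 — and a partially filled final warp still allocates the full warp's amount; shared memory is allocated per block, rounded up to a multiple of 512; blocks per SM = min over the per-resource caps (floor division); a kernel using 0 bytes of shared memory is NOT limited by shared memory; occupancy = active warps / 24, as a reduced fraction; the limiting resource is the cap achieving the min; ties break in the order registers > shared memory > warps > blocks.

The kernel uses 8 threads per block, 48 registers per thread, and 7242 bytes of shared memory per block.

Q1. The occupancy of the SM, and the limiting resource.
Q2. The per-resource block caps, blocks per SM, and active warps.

Answer: occupancy 1/3, limited by shared memory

registers: 256 blocks
shared memory: 8 blocks
warps: 24 blocks
blocks: 32 blocks

Answer: 8 blocks, 8 active warps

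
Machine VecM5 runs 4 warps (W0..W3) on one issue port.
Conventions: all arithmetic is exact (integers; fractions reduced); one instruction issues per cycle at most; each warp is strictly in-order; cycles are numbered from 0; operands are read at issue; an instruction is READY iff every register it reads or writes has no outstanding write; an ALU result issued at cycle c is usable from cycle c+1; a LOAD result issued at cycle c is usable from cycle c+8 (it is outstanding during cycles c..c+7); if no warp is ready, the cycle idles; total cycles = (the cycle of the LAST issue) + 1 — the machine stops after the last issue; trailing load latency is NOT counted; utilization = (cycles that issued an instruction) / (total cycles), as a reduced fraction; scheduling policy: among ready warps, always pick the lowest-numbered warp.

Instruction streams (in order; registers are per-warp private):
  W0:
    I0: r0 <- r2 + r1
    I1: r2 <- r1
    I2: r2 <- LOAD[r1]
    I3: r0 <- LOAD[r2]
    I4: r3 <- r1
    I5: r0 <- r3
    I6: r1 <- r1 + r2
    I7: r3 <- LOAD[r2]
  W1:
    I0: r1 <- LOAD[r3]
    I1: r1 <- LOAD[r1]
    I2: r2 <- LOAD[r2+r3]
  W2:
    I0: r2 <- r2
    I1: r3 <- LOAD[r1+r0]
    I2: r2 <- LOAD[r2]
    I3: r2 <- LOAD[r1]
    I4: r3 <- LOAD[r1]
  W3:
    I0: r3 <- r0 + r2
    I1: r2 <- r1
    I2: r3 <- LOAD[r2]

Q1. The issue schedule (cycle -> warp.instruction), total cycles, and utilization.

cycle 0: W0.I0
cycle 1: W0.I1
cycle 2: W0.I2
cycle 3: W1.I0
cycle 4: W2.I0
cycle 5: W2.I1
cycle 6: W2.I2
cycle 7: W3.I0
cycle 8: W3.I1
cycle 9: W3.I2
cycle 10: W0.I3
cycle 11: W0.I4
cycle 12: W1.I1
cycle 13: W1.I2
cycle 14: W2.I3
cycle 15: W2.I4
cycle 16: idle
cycle 17: idle
cycle 18: W0.I5
cycle 19: W0.I6
cycle 20: W0.I7

Answer: 21 cycles, utilization 19/21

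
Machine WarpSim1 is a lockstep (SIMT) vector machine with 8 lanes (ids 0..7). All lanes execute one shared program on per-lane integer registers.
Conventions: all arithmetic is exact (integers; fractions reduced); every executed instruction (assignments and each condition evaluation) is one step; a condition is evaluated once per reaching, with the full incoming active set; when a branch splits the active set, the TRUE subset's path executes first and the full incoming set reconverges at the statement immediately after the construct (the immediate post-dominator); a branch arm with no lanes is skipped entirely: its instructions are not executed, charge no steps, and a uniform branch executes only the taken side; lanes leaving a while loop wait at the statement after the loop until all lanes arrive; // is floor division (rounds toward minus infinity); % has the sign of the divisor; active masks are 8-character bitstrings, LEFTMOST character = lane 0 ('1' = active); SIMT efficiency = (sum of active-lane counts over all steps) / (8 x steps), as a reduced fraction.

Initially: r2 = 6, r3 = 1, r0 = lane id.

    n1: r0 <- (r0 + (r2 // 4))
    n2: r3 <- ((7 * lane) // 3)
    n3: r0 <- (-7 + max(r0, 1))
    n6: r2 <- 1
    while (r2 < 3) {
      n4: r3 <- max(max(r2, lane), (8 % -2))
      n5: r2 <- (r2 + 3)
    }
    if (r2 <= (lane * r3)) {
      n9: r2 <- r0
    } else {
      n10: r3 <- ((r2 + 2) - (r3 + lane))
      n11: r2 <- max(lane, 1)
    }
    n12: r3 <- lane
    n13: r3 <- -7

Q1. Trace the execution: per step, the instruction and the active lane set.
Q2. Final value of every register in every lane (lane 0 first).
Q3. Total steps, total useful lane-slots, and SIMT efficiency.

step 0: r0 <- (r0 + (r2 // 4))       11111111
step 1: r3 <- ((7 * lane) // 3)      11111111
step 2: r0 <- (-7 + max(r0, 1))      11111111
step 3: r2 <- 1                      11111111
step 4: eval (r2 < 3)                11111111
step 5: r3 <- max(max(r2, lane), (8 % -2)) 11111111
step 6: r2 <- (r2 + 3)               11111111
step 7: eval (r2 < 3)                11111111
step 8: eval (r2 <= (lane * r3))     11111111
step 9: r2 <- r0                     00111111
step 10: r3 <- ((r2 + 2) - (r3 + lane)) 11000000
step 11: r2 <- max(lane, 1)           11000000
step 12: r3 <- lane                   11111111
step 13: r3 <- -7                     11111111

Answer: 14 steps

r2: 1,1,-4,-3,-2,-1,0,1
r3: -7,-7,-7,-7,-7,-7,-7,-7
r0: -6,-5,-4,-3,-2,-1,0,1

steps = 14; useful = 98; efficiency = 98/112 = 7/8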